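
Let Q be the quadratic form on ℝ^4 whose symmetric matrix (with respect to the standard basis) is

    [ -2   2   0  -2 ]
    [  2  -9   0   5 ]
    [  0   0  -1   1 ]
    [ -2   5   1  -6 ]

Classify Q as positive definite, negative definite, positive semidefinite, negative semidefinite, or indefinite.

negative definite

Leading principal minors: Δ_1 = -2, Δ_2 = 14, Δ_3 = -14, Δ_4 = 24.
The signs alternate starting with Δ_1 < 0, so by Sylvester's criterion Q is negative definite.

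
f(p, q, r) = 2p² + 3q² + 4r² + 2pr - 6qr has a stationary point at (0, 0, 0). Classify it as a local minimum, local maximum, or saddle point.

local minimum

The Hessian at the origin is H = [[4, 0, 2], [0, 6, -6], [2, -6, 8]].
An LDLᵀ factorisation of H has diagonal entries 4, 6, 1.
That gives 3 positive pivots.
H is positive definite, so the origin is a strict local minimum.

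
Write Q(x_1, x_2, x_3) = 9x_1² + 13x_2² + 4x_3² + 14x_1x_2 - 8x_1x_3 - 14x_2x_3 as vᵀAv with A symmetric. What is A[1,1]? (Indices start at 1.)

The coefficient of x_1² in Q is 9, and that is exactly A[1,1].

9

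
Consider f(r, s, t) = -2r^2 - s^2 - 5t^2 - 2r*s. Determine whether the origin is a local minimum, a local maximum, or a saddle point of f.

The Hessian at the origin is H = [[-4, -2, 0], [-2, -2, 0], [0, 0, -10]].
An LDLᵀ factorisation of H has diagonal entries -4, -1, -10.
Counting signs: 3 negative.
H is negative definite, so the origin is a strict local maximum.

local maximum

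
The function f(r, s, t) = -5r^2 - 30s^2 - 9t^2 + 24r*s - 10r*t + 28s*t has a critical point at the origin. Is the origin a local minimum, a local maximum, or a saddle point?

local maximum

The Hessian at the origin is H = [[-10, 24, -10], [24, -60, 28], [-10, 28, -18]].
An LDLᵀ factorisation of H has diagonal entries -10, -12/5, -4/3.
So there are 3 negative pivots.
H is negative definite, so the origin is a strict local maximum.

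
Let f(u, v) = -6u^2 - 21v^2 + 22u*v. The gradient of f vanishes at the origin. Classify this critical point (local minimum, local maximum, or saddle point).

local maximum

The Hessian at the origin is H = [[-12, 22], [22, -42]].
det H = -12·-42 − (22)² = 20 > 0 and H[1,1] = -12 < 0, so H is negative definite.
Therefore the origin is a local maximum.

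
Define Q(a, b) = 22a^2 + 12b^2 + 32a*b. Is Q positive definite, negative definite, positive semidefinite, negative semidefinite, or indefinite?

positive definite

The symmetric matrix of Q is [[22, 16], [16, 12]].
For the 2×2 matrix [[22, 16], [16, 12]]: det = 22·12 − (16)² = 8, trace = 34.
det > 0 so both eigenvalues share the sign of the trace; trace = 34 > 0 ⇒ both positive.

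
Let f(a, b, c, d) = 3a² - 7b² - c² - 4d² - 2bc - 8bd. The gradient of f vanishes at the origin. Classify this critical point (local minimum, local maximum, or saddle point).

saddle point

The Hessian at the origin is H = [[6, 0, 0, 0], [0, -14, -2, -8], [0, -2, -2, 0], [0, -8, 0, -8]].
Row-reducing H symmetrically gives the diagonal entries 6, -14, -12/7, -8/3.
Counting signs: 1 positive, 3 negative.
H is indefinite, so the origin is a saddle point.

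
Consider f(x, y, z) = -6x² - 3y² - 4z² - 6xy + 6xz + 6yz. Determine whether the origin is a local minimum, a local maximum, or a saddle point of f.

local maximum

The Hessian at the origin is H = [[-12, -6, 6], [-6, -6, 6], [6, 6, -8]].
An LDLᵀ factorisation of H has diagonal entries -12, -3, -2.
That gives 3 negative pivots.
H is negative definite, so the origin is a strict local maximum.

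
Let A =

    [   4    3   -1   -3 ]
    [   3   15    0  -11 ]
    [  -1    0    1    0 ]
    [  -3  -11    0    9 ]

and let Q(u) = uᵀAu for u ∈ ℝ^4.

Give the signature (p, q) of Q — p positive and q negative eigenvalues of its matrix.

An LDLᵀ factorisation of A has diagonal entries 4, 51/4, 12/17, 2/3.
That gives 4 positive pivots.

(4, 0)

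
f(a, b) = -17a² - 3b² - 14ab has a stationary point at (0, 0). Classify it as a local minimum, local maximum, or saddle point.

The Hessian at the origin is H = [[-34, -14], [-14, -6]].
det H = -34·-6 − (-14)² = 8 > 0 and H[1,1] = -34 < 0, so H is negative definite.
Therefore the origin is a local maximum.

local maximum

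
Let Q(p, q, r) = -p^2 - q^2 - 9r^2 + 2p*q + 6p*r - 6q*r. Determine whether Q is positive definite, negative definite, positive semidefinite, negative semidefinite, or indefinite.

The symmetric matrix is A = [[-1, 1, 3], [1, -1, -3], [3, -3, -9]].
Applying the same elementary operations to the rows and columns of A produces a congruent diagonal matrix with entries -1, 0, 0.
Counting signs: 1 negative, 2 zero.
Hence Q is negative semidefinite.

negative semidefinite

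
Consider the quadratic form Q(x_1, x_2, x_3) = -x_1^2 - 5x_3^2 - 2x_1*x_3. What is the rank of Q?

Write A = [[-1, 0, -1], [0, 0, 0], [-1, 0, -5]].
Congruent diagonalization of A (simultaneous row and column reduction) yields pivots -1, 0, -4.
Counting signs: 2 negative, 1 zero.
The rank is the number of nonzero pivots: 2.

2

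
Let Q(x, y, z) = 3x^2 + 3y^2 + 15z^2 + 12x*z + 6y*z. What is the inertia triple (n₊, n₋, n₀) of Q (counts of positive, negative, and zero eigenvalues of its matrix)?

(2, 0, 1)

Write A = [[3, 0, 6], [0, 3, 3], [6, 3, 15]].
Congruent diagonalization of A (simultaneous row and column reduction) yields pivots 3, 3, 0.
That gives 2 positive, 1 zero pivots.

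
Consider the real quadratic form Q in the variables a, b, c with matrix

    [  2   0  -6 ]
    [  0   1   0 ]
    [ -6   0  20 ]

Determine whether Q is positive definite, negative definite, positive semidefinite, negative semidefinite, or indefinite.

positive definite

Symmetric row and column elimination reduces A to a congruent diagonal form with pivots 2, 1, 2.
Counting signs: 3 positive.
Hence Q is positive definite.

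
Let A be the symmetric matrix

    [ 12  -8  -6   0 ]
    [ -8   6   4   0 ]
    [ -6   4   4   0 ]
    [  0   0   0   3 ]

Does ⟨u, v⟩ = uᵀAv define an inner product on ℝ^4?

yes

Leading principal minors: Δ_1 = 12, Δ_2 = 8, Δ_3 = 8, Δ_4 = 24.
All leading principal minors are positive, so by Sylvester's criterion Q is positive definite.
⟨·,·⟩ is an inner product exactly when A is positive definite.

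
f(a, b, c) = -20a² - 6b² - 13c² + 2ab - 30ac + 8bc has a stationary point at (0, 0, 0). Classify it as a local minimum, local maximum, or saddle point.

saddle point

The Hessian at the origin is H = [[-40, 2, -30], [2, -12, 8], [-30, 8, -26]].
Applying the same elementary operations to the rows and columns of H produces a congruent diagonal matrix with entries -40, -119/10, 6/119.
That gives 1 positive, 2 negative pivots.
H is indefinite, so the origin is a saddle point.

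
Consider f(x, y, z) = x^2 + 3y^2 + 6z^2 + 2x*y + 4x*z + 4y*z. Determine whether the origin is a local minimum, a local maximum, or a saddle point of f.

local minimum

The Hessian at the origin is H = [[2, 2, 4], [2, 6, 4], [4, 4, 12]].
Symmetric row and column elimination reduces H to a congruent diagonal form with pivots 2, 4, 4.
Counting signs: 3 positive.
H is positive definite, so the origin is a strict local minimum.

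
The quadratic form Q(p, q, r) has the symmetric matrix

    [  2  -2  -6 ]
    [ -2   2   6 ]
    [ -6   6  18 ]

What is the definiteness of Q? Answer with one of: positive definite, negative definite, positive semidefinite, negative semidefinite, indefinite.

positive semidefinite

Congruent diagonalization of A (simultaneous row and column reduction) yields pivots 2, 0, 0.
Counting signs: 1 positive, 2 zero.
Hence Q is positive semidefinite.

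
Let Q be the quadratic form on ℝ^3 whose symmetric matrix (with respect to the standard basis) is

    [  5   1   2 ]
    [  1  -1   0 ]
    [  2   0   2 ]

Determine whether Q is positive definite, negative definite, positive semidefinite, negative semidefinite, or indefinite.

An LDLᵀ factorisation of A has diagonal entries 5, -6/5, 4/3.
Counting signs: 2 positive, 1 negative.
Hence Q is indefinite.

indefinite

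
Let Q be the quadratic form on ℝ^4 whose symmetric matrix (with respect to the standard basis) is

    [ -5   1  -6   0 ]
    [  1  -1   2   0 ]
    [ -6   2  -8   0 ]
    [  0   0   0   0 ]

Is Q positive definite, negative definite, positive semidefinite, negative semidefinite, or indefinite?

Row-reducing A symmetrically gives the diagonal entries -5, -4/5, 0, 0.
Counting signs: 2 negative, 2 zero.
Hence Q is negative semidefinite.

negative semidefinite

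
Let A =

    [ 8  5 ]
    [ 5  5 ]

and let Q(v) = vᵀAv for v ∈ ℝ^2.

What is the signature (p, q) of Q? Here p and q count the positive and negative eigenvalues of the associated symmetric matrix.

Symmetric row and column elimination reduces A to a congruent diagonal form with pivots 8, 15/8.
That gives 2 positive pivots.

(2, 0)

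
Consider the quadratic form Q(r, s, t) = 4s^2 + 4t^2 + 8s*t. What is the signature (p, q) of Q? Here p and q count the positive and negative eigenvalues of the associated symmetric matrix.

(1, 0)

The symmetric matrix is A = [[0, 0, 0], [0, 4, 4], [0, 4, 4]].
Applying the same elementary operations to the rows and columns of A produces a congruent diagonal matrix with entries 0, 4, 0.
So there are 1 positive, 2 zero pivots.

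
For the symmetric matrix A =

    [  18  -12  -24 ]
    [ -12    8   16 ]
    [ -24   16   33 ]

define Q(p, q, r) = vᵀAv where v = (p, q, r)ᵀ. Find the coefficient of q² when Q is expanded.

The coefficient of q² is the diagonal entry A[2,2] = 8.

8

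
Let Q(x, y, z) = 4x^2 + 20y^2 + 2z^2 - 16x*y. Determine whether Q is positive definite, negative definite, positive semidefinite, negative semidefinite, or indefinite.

The symmetric matrix of Q is A = [[4, -8, 0], [-8, 20, 0], [0, 0, 2]].
Leading principal minors: Δ_1 = 4, Δ_2 = 16, Δ_3 = 32.
All leading principal minors are positive, so by Sylvester's criterion Q is positive definite.

positive definite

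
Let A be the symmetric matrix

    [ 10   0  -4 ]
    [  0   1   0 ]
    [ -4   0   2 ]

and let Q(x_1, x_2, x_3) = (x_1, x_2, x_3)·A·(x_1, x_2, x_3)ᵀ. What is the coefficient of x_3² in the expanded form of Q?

The coefficient of x_3² is the diagonal entry A[3,3] = 2.

2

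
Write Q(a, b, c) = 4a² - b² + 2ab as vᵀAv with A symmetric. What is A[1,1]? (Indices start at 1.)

4

The coefficient of a² in Q is 4, and that is exactly A[1,1].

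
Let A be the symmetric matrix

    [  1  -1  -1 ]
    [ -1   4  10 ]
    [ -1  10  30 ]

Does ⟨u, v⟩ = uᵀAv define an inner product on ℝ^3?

Leading principal minors: Δ_1 = 1, Δ_2 = 3, Δ_3 = 6.
All leading principal minors are positive, so by Sylvester's criterion Q is positive definite.
⟨·,·⟩ is an inner product exactly when A is positive definite.

yes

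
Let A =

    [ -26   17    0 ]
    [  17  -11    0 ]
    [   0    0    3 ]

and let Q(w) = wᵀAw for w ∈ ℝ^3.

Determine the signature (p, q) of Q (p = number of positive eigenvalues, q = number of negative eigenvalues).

Congruent diagonalization of A (simultaneous row and column reduction) yields pivots -26, 3/26, 3.
Counting signs: 2 positive, 1 negative.

(2, 1)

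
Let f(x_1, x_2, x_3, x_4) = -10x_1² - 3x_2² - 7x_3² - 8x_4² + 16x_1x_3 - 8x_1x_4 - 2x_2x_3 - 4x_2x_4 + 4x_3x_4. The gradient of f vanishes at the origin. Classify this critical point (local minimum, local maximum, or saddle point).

The Hessian at the origin is H = [[-20, 0, 16, -8], [0, -6, -2, -4], [16, -2, -14, 4], [-8, -4, 4, -16]].
An LDLᵀ factorisation of H has diagonal entries -20, -6, -8/15, -8.
Counting signs: 4 negative.
H is negative definite, so the origin is a strict local maximum.

local maximum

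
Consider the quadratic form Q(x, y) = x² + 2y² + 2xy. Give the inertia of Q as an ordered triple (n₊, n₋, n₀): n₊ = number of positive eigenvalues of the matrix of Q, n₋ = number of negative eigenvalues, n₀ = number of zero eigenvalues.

(2, 0, 0)

The symmetric matrix is A = [[1, 1], [1, 2]].
Symmetric row and column elimination reduces A to a congruent diagonal form with pivots 1, 1.
So there are 2 positive pivots.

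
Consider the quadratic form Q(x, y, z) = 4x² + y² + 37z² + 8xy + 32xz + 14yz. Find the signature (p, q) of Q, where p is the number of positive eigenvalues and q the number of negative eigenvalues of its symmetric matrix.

(1, 1)

Write A = [[4, 4, 16], [4, 1, 7], [16, 7, 37]].
Applying the same elementary operations to the rows and columns of A produces a congruent diagonal matrix with entries 4, -3, 0.
Counting signs: 1 positive, 1 negative, 1 zero.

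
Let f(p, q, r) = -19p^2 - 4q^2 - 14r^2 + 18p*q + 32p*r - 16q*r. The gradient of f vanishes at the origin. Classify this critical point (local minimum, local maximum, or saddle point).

saddle point

The Hessian at the origin is H = [[-38, 18, 32], [18, -8, -16], [32, -16, -28]].
Row-reducing H symmetrically gives the diagonal entries -38, 10/19, -12/5.
Counting signs: 1 positive, 2 negative.
H is indefinite, so the origin is a saddle point.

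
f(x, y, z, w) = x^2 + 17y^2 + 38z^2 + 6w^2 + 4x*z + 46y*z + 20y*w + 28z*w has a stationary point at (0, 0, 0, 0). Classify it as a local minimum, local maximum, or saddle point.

The Hessian at the origin is H = [[2, 0, 4, 0], [0, 34, 46, 20], [4, 46, 76, 28], [0, 20, 28, 12]].
Row-reducing H symmetrically gives the diagonal entries 2, 34, 98/17, 4/49.
That gives 4 positive pivots.
H is positive definite, so the origin is a strict local minimum.

local minimum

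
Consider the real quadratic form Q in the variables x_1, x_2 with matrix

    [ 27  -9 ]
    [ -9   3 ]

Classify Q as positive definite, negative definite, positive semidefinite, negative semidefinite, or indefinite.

For the 2×2 matrix [[27, -9], [-9, 3]]: det = 27·3 − (-9)² = 0, trace = 30.
det = 0 so one eigenvalue is zero; the form is semidefinite with the sign of the trace.

positive semidefinite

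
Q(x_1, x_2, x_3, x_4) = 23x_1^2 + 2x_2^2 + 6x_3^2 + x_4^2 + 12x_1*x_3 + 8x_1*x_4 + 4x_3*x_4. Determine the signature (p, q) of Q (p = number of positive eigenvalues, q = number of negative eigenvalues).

Write A = [[23, 0, 6, 4], [0, 2, 0, 0], [6, 0, 6, 2], [4, 0, 2, 1]].
Congruent diagonalization of A (simultaneous row and column reduction) yields pivots 23, 2, 102/23, 5/51.
Counting signs: 4 positive.

(4, 0)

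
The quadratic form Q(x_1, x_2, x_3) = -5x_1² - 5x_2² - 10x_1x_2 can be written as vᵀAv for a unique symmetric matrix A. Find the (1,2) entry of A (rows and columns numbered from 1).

The coefficient of x_1·x_2 in Q is -10. For a symmetric A this equals A[1,2] + A[2,1] = 2·A[1,2].
So A[1,2] = -10/2 = -5.

-5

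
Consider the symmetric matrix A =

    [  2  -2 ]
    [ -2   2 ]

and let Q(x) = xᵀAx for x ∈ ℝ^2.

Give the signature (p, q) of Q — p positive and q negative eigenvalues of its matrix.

(1, 0)

Applying the same elementary operations to the rows and columns of A produces a congruent diagonal matrix with entries 2, 0.
That gives 1 positive, 1 zero pivots.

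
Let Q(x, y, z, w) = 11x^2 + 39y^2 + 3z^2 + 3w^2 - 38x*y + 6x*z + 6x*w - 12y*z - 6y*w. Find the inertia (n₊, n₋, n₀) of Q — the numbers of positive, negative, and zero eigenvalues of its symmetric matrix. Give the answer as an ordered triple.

The associated matrix is A = [[11, -19, 3, 3], [-19, 39, -6, -3], [3, -6, 3, 0], [3, -3, 0, 3]].
An LDLᵀ factorisation of A has diagonal entries 11, 68/11, 141/68, 60/47.
Counting signs: 4 positive.

(4, 0, 0)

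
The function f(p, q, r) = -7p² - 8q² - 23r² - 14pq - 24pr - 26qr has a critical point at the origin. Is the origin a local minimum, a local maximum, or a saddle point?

local maximum

The Hessian at the origin is H = [[-14, -14, -24], [-14, -16, -26], [-24, -26, -46]].
Symmetric row and column elimination reduces H to a congruent diagonal form with pivots -14, -2, -20/7.
That gives 3 negative pivots.
H is negative definite, so the origin is a strict local maximum.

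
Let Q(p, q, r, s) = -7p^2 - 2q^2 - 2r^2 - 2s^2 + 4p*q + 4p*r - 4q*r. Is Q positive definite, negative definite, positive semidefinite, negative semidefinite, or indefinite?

Write A = [[-7, 2, 2, 0], [2, -2, -2, 0], [2, -2, -2, 0], [0, 0, 0, -2]].
Congruent diagonalization of A (simultaneous row and column reduction) yields pivots -7, -10/7, 0, -2.
Counting signs: 3 negative, 1 zero.
Hence Q is negative semidefinite.

negative semidefinite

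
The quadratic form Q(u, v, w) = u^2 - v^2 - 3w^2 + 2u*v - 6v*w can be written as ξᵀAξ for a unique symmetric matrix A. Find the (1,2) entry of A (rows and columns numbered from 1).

1

The coefficient of u·v in Q is 2. For a symmetric A this equals A[1,2] + A[2,1] = 2·A[1,2].
So A[1,2] = 2/2 = 1.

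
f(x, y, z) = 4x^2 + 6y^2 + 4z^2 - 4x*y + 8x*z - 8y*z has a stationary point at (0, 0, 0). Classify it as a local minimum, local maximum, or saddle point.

saddle point

The Hessian at the origin is H = [[8, -4, 8], [-4, 12, -8], [8, -8, 8]].
Symmetric row and column elimination reduces H to a congruent diagonal form with pivots 8, 10, -8/5.
Counting signs: 2 positive, 1 negative.
H is indefinite, so the origin is a saddle point.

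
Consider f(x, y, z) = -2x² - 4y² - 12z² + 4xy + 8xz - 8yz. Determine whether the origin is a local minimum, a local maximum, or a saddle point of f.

local maximum

The Hessian at the origin is H = [[-4, 4, 8], [4, -8, -8], [8, -8, -24]].
Applying the same elementary operations to the rows and columns of H produces a congruent diagonal matrix with entries -4, -4, -8.
That gives 3 negative pivots.
H is negative definite, so the origin is a strict local maximum.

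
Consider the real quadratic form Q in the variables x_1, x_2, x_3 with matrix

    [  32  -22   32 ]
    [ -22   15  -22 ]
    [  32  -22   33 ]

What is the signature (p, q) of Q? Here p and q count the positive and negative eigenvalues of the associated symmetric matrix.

Symmetric row and column elimination reduces A to a congruent diagonal form with pivots 32, -1/8, 1.
That gives 2 positive, 1 negative pivots.

(2, 1)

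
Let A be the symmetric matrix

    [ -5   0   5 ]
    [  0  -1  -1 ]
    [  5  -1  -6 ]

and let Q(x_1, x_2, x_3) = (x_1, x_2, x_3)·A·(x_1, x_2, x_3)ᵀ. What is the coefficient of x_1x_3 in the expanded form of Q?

The coefficient of x_1x_3 is A[1,3] + A[3,1] = 2·5 = 10.

10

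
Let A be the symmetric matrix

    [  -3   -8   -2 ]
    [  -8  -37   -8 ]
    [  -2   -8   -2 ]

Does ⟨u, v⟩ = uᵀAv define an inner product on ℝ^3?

Leading principal minors: Δ_1 = -3, Δ_2 = 47, Δ_3 = -10.
The signs alternate starting with Δ_1 < 0, so by Sylvester's criterion Q is negative definite.
⟨·,·⟩ is an inner product exactly when A is positive definite.

no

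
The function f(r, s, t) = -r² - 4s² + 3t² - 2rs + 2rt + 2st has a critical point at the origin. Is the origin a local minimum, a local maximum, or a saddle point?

The Hessian at the origin is H = [[-2, -2, 2], [-2, -8, 2], [2, 2, 6]].
Congruent diagonalization of H (simultaneous row and column reduction) yields pivots -2, -6, 8.
That gives 1 positive, 2 negative pivots.
H is indefinite, so the origin is a saddle point.

saddle point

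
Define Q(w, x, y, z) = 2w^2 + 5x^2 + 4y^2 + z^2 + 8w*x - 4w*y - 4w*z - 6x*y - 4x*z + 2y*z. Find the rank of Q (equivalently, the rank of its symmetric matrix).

4

The associated matrix is A = [[2, 4, -2, -2], [4, 5, -3, -2], [-2, -3, 4, 1], [-2, -2, 1, 1]].
Applying the same elementary operations to the rows and columns of A produces a congruent diagonal matrix with entries 2, -3, 7/3, 2/7.
That gives 3 positive, 1 negative pivots.
The rank is the number of nonzero pivots: 4.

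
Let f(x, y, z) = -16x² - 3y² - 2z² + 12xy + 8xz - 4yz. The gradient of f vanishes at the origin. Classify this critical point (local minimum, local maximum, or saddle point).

The Hessian at the origin is H = [[-32, 12, 8], [12, -6, -4], [8, -4, -4]].
Symmetric row and column elimination reduces H to a congruent diagonal form with pivots -32, -3/2, -4/3.
So there are 3 negative pivots.
H is negative definite, so the origin is a strict local maximum.

local maximum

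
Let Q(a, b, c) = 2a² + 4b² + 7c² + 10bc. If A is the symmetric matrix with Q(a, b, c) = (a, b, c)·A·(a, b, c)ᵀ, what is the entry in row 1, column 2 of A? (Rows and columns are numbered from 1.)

The coefficient of a·b in Q is 0. For a symmetric A this equals A[1,2] + A[2,1] = 2·A[1,2].
So A[1,2] = 0/2 = 0.

0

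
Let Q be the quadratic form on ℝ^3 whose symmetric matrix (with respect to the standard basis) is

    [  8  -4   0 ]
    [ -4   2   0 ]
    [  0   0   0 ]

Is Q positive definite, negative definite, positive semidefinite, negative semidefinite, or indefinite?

Symmetric row and column elimination reduces A to a congruent diagonal form with pivots 8, 0, 0.
So there are 1 positive, 2 zero pivots.
Hence Q is positive semidefinite.

positive semidefinite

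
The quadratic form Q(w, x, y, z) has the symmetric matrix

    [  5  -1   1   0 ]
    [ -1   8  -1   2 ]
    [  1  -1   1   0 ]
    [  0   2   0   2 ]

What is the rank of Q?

4

Row-reducing A symmetrically gives the diagonal entries 5, 39/5, 28/39, 10/7.
So there are 4 positive pivots.
The rank is the number of nonzero pivots: 4.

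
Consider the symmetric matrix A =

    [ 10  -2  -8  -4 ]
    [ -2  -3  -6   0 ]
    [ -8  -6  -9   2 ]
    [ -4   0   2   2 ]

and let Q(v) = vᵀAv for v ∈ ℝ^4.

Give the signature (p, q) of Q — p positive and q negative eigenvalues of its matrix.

Congruent diagonalization of A (simultaneous row and column reduction) yields pivots 10, -17/5, 27/17, 10/27.
So there are 3 positive, 1 negative pivots.

(3, 1)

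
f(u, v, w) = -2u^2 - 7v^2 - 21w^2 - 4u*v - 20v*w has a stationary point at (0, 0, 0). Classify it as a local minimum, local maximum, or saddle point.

local maximum

The Hessian at the origin is H = [[-4, -4, 0], [-4, -14, -20], [0, -20, -42]].
Congruent diagonalization of H (simultaneous row and column reduction) yields pivots -4, -10, -2.
So there are 3 negative pivots.
H is negative definite, so the origin is a strict local maximum.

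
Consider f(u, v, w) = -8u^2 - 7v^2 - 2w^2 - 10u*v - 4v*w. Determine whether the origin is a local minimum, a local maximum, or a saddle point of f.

local maximum

The Hessian at the origin is H = [[-16, -10, 0], [-10, -14, -4], [0, -4, -4]].
Congruent diagonalization of H (simultaneous row and column reduction) yields pivots -16, -31/4, -60/31.
Counting signs: 3 negative.
H is negative definite, so the origin is a strict local maximum.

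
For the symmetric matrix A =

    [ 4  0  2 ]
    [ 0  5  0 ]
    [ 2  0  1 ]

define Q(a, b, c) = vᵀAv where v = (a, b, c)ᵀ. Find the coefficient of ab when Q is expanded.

The coefficient of ab is A[1,2] + A[2,1] = 2·0 = 0.

0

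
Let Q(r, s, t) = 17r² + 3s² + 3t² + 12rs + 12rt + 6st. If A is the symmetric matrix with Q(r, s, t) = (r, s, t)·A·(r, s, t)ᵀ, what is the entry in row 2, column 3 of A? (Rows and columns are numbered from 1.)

The coefficient of s·t in Q is 6. For a symmetric A this equals A[2,3] + A[3,2] = 2·A[2,3].
So A[2,3] = 6/2 = 3.

3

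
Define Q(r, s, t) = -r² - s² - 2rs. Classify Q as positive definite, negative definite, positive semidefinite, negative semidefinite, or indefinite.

Write A = [[-1, -1, 0], [-1, -1, 0], [0, 0, 0]].
Applying the same elementary operations to the rows and columns of A produces a congruent diagonal matrix with entries -1, 0, 0.
Counting signs: 1 negative, 2 zero.
Hence Q is negative semidefinite.

negative semidefinite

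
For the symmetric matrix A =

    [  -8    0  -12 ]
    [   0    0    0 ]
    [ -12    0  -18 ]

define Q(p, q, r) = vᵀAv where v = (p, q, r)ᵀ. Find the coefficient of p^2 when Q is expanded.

The coefficient of p^2 is the diagonal entry A[1,1] = -8.

-8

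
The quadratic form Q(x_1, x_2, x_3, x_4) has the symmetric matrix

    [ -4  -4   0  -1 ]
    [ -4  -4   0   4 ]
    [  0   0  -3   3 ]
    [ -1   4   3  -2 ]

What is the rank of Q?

4

Row reduction of A gives 4 nonzero rows, so rank A = 4.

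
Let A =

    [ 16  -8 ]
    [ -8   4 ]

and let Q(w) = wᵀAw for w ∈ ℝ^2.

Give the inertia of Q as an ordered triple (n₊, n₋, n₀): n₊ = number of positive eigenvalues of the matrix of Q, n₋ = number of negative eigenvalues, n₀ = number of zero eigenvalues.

(1, 0, 1)

Row-reducing A symmetrically gives the diagonal entries 16, 0.
Counting signs: 1 positive, 1 zero.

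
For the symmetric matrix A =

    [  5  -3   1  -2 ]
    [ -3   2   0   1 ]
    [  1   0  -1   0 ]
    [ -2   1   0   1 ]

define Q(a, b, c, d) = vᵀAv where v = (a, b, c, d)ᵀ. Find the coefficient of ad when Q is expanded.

The coefficient of ad is A[1,4] + A[4,1] = 2·(-2) = -4.

-4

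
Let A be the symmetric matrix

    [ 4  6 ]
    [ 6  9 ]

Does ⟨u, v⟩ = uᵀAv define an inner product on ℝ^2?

no

For the 2×2 matrix [[4, 6], [6, 9]]: det = 4·9 − (6)² = 0, trace = 13.
det = 0 so one eigenvalue is zero; the form is semidefinite with the sign of the trace.
⟨·,·⟩ is an inner product exactly when A is positive definite.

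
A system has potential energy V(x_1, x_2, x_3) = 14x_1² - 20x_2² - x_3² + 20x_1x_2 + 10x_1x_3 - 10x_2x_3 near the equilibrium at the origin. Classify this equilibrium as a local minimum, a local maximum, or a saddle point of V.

The Hessian at the origin is H = [[28, 20, 10], [20, -40, -10], [10, -10, -2]].
Applying the same elementary operations to the rows and columns of H produces a congruent diagonal matrix with entries 28, -380/7, -3/19.
So there are 1 positive, 2 negative pivots.
H is indefinite, so the origin is a saddle point.

saddle point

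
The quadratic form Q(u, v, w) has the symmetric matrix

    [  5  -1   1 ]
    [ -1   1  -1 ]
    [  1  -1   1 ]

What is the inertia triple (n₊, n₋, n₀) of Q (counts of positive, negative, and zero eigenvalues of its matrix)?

(2, 0, 1)

Applying the same elementary operations to the rows and columns of A produces a congruent diagonal matrix with entries 5, 4/5, 0.
So there are 2 positive, 1 zero pivots.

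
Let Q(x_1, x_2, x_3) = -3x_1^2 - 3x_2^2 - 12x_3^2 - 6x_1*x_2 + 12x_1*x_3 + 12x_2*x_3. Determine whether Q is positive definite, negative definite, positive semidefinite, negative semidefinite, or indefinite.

negative semidefinite

The symmetric matrix is A = [[-3, -3, 6], [-3, -3, 6], [6, 6, -12]].
Congruent diagonalization of A (simultaneous row and column reduction) yields pivots -3, 0, 0.
That gives 1 negative, 2 zero pivots.
Hence Q is negative semidefinite.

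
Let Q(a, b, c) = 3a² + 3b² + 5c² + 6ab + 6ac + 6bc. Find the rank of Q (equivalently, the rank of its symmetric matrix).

Write A = [[3, 3, 3], [3, 3, 3], [3, 3, 5]].
Congruent diagonalization of A (simultaneous row and column reduction) yields pivots 3, 0, 2.
Counting signs: 2 positive, 1 zero.
The rank is the number of nonzero pivots: 2.

2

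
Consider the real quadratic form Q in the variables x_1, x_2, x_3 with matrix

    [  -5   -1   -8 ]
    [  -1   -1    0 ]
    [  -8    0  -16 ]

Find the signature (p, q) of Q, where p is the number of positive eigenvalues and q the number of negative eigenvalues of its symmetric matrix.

Symmetric row and column elimination reduces A to a congruent diagonal form with pivots -5, -4/5, 0.
That gives 2 negative, 1 zero pivots.

(0, 2)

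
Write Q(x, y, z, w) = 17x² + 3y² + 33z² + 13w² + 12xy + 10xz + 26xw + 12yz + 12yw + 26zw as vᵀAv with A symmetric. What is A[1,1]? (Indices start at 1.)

The coefficient of x² in Q is 17, and that is exactly A[1,1].

17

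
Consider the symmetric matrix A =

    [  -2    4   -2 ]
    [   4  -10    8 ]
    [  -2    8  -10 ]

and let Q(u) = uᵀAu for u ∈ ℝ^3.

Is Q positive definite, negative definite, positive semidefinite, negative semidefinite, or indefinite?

Congruent diagonalization of A (simultaneous row and column reduction) yields pivots -2, -2, 0.
Counting signs: 2 negative, 1 zero.
Hence Q is negative semidefinite.

negative semidefinite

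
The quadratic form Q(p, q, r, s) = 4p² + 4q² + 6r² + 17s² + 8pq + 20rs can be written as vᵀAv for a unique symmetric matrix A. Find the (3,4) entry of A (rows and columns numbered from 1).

The coefficient of r·s in Q is 20. For a symmetric A this equals A[3,4] + A[4,3] = 2·A[3,4].
So A[3,4] = 20/2 = 10.

10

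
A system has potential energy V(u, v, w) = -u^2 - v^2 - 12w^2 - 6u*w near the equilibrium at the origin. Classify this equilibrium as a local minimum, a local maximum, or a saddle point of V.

local maximum

The Hessian at the origin is H = [[-2, 0, -6], [0, -2, 0], [-6, 0, -24]].
Congruent diagonalization of H (simultaneous row and column reduction) yields pivots -2, -2, -6.
That gives 3 negative pivots.
H is negative definite, so the origin is a strict local maximum.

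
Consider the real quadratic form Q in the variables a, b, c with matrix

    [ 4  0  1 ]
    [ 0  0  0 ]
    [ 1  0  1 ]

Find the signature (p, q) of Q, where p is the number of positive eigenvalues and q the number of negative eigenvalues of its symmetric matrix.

(2, 0)

Row-reducing A symmetrically gives the diagonal entries 4, 0, 3/4.
So there are 2 positive, 1 zero pivots.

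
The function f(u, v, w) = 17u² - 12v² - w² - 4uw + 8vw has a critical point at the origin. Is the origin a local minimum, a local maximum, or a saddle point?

The Hessian at the origin is H = [[34, 0, -4], [0, -24, 8], [-4, 8, -2]].
Congruent diagonalization of H (simultaneous row and column reduction) yields pivots 34, -24, 10/51.
So there are 2 positive, 1 negative pivots.
H is indefinite, so the origin is a saddle point.

saddle point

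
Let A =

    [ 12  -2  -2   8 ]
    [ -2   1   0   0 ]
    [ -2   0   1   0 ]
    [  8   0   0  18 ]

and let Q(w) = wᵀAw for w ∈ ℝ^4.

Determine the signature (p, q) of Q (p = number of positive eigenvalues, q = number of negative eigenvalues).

(4, 0)

Row-reducing A symmetrically gives the diagonal entries 12, 2/3, 1/2, 2.
Counting signs: 4 positive.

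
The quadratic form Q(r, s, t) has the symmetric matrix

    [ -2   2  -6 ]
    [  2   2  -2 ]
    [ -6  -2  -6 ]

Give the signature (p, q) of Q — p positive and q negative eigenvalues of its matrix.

(1, 2)

Congruent diagonalization of A (simultaneous row and column reduction) yields pivots -2, 4, -4.
Counting signs: 1 positive, 2 negative.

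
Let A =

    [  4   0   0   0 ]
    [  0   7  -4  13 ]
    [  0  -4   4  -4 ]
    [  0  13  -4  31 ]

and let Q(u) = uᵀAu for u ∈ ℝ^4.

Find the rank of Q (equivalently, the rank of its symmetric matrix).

Symmetric row and column elimination reduces A to a congruent diagonal form with pivots 4, 7, 12/7, 0.
So there are 3 positive, 1 zero pivots.
The rank is the number of nonzero pivots: 3.

3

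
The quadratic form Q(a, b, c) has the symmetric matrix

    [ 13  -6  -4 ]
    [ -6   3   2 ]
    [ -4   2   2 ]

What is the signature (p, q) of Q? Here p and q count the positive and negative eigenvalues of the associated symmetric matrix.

(3, 0)

Congruent diagonalization of A (simultaneous row and column reduction) yields pivots 13, 3/13, 2/3.
That gives 3 positive pivots.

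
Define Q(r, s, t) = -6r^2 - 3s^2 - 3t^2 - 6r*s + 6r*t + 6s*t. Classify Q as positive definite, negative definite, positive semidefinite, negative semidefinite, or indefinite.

Write A = [[-6, -3, 3], [-3, -3, 3], [3, 3, -3]].
Congruent diagonalization of A (simultaneous row and column reduction) yields pivots -6, -3/2, 0.
That gives 2 negative, 1 zero pivots.
Hence Q is negative semidefinite.

negative semidefinite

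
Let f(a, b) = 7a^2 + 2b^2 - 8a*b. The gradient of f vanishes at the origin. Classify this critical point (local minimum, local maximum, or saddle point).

saddle point

The Hessian at the origin is H = [[14, -8], [-8, 4]].
det H = 14·4 − (-8)² = -8 < 0, so H is indefinite.
Therefore the origin is a saddle point.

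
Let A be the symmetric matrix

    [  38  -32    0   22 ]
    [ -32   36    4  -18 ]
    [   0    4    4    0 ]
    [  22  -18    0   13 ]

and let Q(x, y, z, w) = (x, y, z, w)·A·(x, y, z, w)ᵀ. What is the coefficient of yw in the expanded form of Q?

The coefficient of yw is A[2,4] + A[4,2] = 2·(-18) = -36.

-36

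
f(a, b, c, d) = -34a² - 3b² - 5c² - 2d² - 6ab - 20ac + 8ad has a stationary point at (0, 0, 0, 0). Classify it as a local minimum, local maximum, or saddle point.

local maximum

The Hessian at the origin is H = [[-68, -6, -20, 8], [-6, -6, 0, 0], [-20, 0, -10, 0], [8, 0, 0, -4]].
Symmetric row and column elimination reduces H to a congruent diagonal form with pivots -68, -93/17, -110/31, -12/11.
Counting signs: 4 negative.
H is negative definite, so the origin is a strict local maximum.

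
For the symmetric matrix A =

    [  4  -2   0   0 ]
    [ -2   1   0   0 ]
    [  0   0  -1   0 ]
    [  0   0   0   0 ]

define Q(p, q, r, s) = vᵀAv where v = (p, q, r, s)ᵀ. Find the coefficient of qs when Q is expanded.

The coefficient of qs is A[2,4] + A[4,2] = 2·0 = 0.

0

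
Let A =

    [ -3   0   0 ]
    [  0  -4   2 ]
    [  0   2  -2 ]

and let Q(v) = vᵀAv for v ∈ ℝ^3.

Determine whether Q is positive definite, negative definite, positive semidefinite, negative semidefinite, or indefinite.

Applying the same elementary operations to the rows and columns of A produces a congruent diagonal matrix with entries -3, -4, -1.
Counting signs: 3 negative.
Hence Q is negative definite.

negative definite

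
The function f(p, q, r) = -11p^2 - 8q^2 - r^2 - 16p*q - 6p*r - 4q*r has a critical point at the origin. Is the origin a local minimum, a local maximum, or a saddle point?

The Hessian at the origin is H = [[-22, -16, -6], [-16, -16, -4], [-6, -4, -2]].
Row-reducing H symmetrically gives the diagonal entries -22, -48/11, -1/3.
So there are 3 negative pivots.
H is negative definite, so the origin is a strict local maximum.

local maximum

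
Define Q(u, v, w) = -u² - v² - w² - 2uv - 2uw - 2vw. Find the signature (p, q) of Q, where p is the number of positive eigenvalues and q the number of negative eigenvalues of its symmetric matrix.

Write A = [[-1, -1, -1], [-1, -1, -1], [-1, -1, -1]].
Applying the same elementary operations to the rows and columns of A produces a congruent diagonal matrix with entries -1, 0, 0.
That gives 1 negative, 2 zero pivots.

(0, 1)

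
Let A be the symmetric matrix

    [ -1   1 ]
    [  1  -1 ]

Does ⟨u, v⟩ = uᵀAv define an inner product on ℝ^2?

For the 2×2 matrix [[-1, 1], [1, -1]]: det = -1·-1 − (1)² = 0, trace = -2.
det = 0 so one eigenvalue is zero; the form is semidefinite with the sign of the trace.
⟨·,·⟩ is an inner product exactly when A is positive definite.

no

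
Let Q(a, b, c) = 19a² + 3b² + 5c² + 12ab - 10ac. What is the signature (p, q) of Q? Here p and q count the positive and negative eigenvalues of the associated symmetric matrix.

The symmetric matrix is A = [[19, 6, -5], [6, 3, 0], [-5, 0, 5]].
Applying the same elementary operations to the rows and columns of A produces a congruent diagonal matrix with entries 19, 21/19, 10/7.
That gives 3 positive pivots.

(3, 0)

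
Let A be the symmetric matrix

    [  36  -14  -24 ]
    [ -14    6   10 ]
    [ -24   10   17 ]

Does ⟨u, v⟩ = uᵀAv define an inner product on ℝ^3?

An LDLᵀ factorisation of A has diagonal entries 36, 5/9, 1/5.
So there are 3 positive pivots.
Hence Q is positive definite.
⟨·,·⟩ is an inner product exactly when A is positive definite.

yes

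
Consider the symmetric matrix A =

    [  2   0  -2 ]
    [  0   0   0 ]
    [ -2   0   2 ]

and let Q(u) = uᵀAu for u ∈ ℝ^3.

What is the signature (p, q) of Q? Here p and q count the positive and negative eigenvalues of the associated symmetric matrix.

Applying the same elementary operations to the rows and columns of A produces a congruent diagonal matrix with entries 2, 0, 0.
Counting signs: 1 positive, 2 zero.

(1, 0)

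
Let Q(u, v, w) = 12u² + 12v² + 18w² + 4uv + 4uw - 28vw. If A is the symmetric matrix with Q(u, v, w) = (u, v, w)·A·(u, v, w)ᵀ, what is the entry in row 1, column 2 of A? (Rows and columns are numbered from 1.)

The coefficient of u·v in Q is 4. For a symmetric A this equals A[1,2] + A[2,1] = 2·A[1,2].
So A[1,2] = 4/2 = 2.

2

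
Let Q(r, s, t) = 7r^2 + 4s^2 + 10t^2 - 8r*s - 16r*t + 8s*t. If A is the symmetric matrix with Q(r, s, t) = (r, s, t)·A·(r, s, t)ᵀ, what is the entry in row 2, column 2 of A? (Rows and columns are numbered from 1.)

4

The coefficient of s^2 in Q is 4, and that is exactly A[2,2].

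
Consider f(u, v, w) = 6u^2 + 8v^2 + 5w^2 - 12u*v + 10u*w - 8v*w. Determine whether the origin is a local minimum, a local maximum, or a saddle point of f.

local minimum

The Hessian at the origin is H = [[12, -12, 10], [-12, 16, -8], [10, -8, 10]].
Congruent diagonalization of H (simultaneous row and column reduction) yields pivots 12, 4, 2/3.
That gives 3 positive pivots.
H is positive definite, so the origin is a strict local minimum.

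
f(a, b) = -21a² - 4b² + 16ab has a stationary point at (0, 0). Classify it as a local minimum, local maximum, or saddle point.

local maximum

The Hessian at the origin is H = [[-42, 16], [16, -8]].
det H = -42·-8 − (16)² = 80 > 0 and H[1,1] = -42 < 0, so H is negative definite.
Therefore the origin is a local maximum.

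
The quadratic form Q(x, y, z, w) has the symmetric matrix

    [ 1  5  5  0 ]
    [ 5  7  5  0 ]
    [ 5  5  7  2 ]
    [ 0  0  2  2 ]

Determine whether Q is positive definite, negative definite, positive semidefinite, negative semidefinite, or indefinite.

indefinite

Applying the same elementary operations to the rows and columns of A produces a congruent diagonal matrix with entries 1, -18, 38/9, 20/19.
Counting signs: 3 positive, 1 negative.
Hence Q is indefinite.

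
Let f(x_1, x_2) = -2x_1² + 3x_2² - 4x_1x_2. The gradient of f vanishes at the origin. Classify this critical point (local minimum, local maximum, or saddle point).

The Hessian at the origin is H = [[-4, -4], [-4, 6]].
det H = -4·6 − (-4)² = -40 < 0, so H is indefinite.
Therefore the origin is a saddle point.

saddle point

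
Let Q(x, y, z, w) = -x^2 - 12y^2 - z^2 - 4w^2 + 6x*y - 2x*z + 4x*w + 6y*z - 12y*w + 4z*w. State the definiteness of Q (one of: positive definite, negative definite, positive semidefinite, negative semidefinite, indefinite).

negative semidefinite

The associated matrix is A = [[-1, 3, -1, 2], [3, -12, 3, -6], [-1, 3, -1, 2], [2, -6, 2, -4]].
Symmetric row and column elimination reduces A to a congruent diagonal form with pivots -1, -3, 0, 0.
That gives 2 negative, 2 zero pivots.
Hence Q is negative semidefinite.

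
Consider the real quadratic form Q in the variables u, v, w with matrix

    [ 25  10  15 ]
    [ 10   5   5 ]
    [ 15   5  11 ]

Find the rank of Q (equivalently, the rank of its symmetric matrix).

3

Symmetric row and column elimination reduces A to a congruent diagonal form with pivots 25, 1, 1.
So there are 3 positive pivots.
The rank is the number of nonzero pivots: 3.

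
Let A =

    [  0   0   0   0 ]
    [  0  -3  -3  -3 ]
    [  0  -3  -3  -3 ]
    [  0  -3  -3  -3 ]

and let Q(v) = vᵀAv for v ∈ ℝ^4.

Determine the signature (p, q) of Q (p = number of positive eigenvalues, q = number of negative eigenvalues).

(0, 1)

Applying the same elementary operations to the rows and columns of A produces a congruent diagonal matrix with entries 0, -3, 0, 0.
Counting signs: 1 negative, 3 zero.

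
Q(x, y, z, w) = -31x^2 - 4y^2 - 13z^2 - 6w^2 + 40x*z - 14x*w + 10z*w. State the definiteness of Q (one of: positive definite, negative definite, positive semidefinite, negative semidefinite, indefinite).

negative definite

The symmetric matrix of Q is A = [[-31, 0, 20, -7], [0, -4, 0, 0], [20, 0, -13, 5], [-7, 0, 5, -6]].
Leading principal minors: Δ_1 = -31, Δ_2 = 124, Δ_3 = -12, Δ_4 = 24.
The signs alternate starting with Δ_1 < 0, so by Sylvester's criterion Q is negative definite.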